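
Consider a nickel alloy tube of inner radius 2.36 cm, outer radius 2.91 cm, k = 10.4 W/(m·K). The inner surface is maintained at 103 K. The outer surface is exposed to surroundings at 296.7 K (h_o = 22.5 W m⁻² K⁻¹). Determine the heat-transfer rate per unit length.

Q' = 786 W/m

Treat each layer as a resistance in series:
  R'_nickel alloy = ln(0.0291/0.0236)/(2πk) = 0.2095/(2π·10.4) = 0.003206 m·K/W
  R'_conv,out = 1/(2πr h) = 1/(2π·0.0291·22.5) = 0.2431 m·K/W
ΣR = 0.003206 + 0.2431 = 0.2463 m·K/W
Q' = ΔT/ΣR = (103 K − 296.7 K)/0.2463 = -786 W/m
(Negative Q' ⇒ heat flows inward; heat gain = 786 W/m.)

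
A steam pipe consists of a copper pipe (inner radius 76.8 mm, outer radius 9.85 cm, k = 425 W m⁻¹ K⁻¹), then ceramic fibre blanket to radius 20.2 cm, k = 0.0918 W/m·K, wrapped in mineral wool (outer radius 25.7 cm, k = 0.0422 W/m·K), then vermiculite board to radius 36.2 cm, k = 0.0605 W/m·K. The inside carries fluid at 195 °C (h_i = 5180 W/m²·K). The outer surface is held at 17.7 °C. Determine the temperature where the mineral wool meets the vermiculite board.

T = 70.0 °C

Resistance network (inner→outer):
  R'_conv,in = 1/(2πr h) = 1/(2π·0.0768·5180) = 4.001×10^-4 m·K/W
  R'_copper = ln(0.0985/0.0768)/(2πk) = 0.2489/(2π·425) = 9.319×10^-5 m·K/W
  R'_ceramic fibre blanket = ln(0.202/0.0985)/(2πk) = 0.7182/(2π·0.0918) = 1.245 m·K/W
  R'_mineral wool = ln(0.257/0.202)/(2πk) = 0.2408/(2π·0.0422) = 0.9082 m·K/W
  R'_vermiculite board = ln(0.362/0.257)/(2πk) = 0.3426/(2π·0.0605) = 0.9012 m·K/W
ΣR = 4.001×10^-4 + 9.319×10^-5 + 1.245 + 0.9082 + 0.9012 = 3.055 m·K/W
Q' = ΔT/ΣR = (195 °C − 17.7 °C)/3.055 = 58.04 W/m
From the inner boundary to the mineral wool/vermiculite board interface, ΣR_partial = 2.154 m·K/W.
T_interface = T_in − Q'·ΣR_partial = 195 °C − (58.04)(2.154) = 70.0 °C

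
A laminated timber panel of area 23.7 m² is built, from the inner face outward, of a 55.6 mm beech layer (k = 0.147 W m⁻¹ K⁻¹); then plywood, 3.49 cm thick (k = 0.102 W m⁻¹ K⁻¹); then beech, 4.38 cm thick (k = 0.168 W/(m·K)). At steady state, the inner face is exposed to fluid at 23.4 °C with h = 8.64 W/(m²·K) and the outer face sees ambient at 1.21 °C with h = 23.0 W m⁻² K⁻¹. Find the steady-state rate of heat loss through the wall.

Q = 461 W

Series thermal resistances, inner to outer:
  R_conv,in = 1/(hA) = 1/(8.64·23.7) = 0.004884 K/W
  R_beech = L/(kA) = 0.0556/(0.147·23.7) = 0.01596 K/W
  R_plywood = L/(kA) = 0.0349/(0.102·23.7) = 0.01444 K/W
  R_beech = L/(kA) = 0.0438/(0.168·23.7) = 0.01100 K/W
  R_conv,out = 1/(hA) = 1/(23.0·23.7) = 0.001835 K/W
ΣR = 0.004884 + 0.01596 + 0.01444 + 0.01100 + 0.001835 = 0.04812 K/W
Q = ΔT/ΣR = (23.4 °C − 1.21 °C)/0.04812 = 461 W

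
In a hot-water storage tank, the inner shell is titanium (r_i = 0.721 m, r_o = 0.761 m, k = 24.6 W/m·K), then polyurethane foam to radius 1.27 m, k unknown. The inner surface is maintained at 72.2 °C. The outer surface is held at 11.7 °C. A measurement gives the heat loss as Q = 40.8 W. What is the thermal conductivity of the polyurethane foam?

k = 0.0283 W/m·K

ΣR = ΔT/Q = |72.2 − 11.7|/40.8 = 1.483 K/W
Known resistances:
  R_titanium = (1/0.721 − 1/0.761)/(4πk) = 0.07290/(4π·24.6) = 2.358×10^-4 K/W
R_polyurethane foam = ΣR − ΣR_known = 1.483 − 2.358×10^-4 = 1.483 K/W
(1/r₁−1/r₂)/(4πk) = 1.483 ⇒ k = 0.5267/(4π·1.483) = 0.0283 W/m·K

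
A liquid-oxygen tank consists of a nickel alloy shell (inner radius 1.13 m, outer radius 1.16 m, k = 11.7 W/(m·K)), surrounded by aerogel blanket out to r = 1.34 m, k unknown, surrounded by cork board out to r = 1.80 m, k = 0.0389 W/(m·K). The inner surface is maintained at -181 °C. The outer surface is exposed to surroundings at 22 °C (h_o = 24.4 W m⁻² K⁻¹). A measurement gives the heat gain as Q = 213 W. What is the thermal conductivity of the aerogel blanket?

k = 0.0164 W/m·K

ΣR = ΔT/Q = |-181 − 22|/213 = 0.9531 K/W
Known resistances:
  R_nickel alloy = (1/1.13 − 1/1.16)/(4πk) = 0.02289/(4π·11.7) = 1.557×10^-4 K/W
  R_cork board = (1/1.34 − 1/1.80)/(4πk) = 0.1907/(4π·0.0389) = 0.3901 K/W
  R_conv,out = 1/(4πr²h) = 1/(4π·1.80²·24.4) = 0.001007 K/W
R_aerogel blanket = ΣR − ΣR_known = 0.9531 − 0.3913 = 0.5618 K/W
(1/r₁−1/r₂)/(4πk) = 0.5618 ⇒ k = 0.1158/(4π·0.5618) = 0.0164 W/m·K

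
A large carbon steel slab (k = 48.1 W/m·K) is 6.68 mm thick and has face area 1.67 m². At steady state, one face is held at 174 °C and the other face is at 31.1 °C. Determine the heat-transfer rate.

Q = 1720 kW

Q = kA·ΔT/L = 48.1 × 1.67 × |174 °C − 31.1 °C| / 0.00668 = 1.72×10^6 W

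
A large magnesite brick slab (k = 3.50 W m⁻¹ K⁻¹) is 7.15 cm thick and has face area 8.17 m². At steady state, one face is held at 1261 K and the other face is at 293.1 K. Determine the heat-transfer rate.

Q = 387 kW

Q = kA·ΔT/L = 3.50 × 8.17 × |1261 K − 293.1 K| / 0.0715 = 3.87×10^5 W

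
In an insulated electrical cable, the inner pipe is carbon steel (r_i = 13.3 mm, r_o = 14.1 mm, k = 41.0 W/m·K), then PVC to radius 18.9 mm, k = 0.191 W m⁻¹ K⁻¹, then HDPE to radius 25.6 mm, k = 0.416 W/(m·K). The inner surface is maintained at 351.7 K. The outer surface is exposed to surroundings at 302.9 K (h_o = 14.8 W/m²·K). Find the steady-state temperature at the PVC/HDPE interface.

Series thermal resistances, inner to outer:
  R'_carbon steel = ln(0.0141/0.0133)/(2πk) = 0.05841/(2π·41.0) = 2.267×10^-4 m·K/W
  R'_PVC = ln(0.0189/0.0141)/(2πk) = 0.2930/(2π·0.191) = 0.2441 m·K/W
  R'_HDPE = ln(0.0256/0.0189)/(2πk) = 0.3034/(2π·0.416) = 0.1161 m·K/W
  R'_conv,out = 1/(2πr h) = 1/(2π·0.0256·14.8) = 0.4201 m·K/W
ΣR = 2.267×10^-4 + 0.2441 + 0.1161 + 0.4201 = 0.7805 m·K/W
Q' = ΔT/ΣR = (351.7 K − 302.9 K)/0.7805 = 62.52 W/m
From the inner boundary to the PVC/HDPE interface, ΣR_partial = 0.2443 m·K/W.
T_interface = T_in − Q'·ΣR_partial = 351.7 K − (62.52)(0.2443) = 336.4 K

T = 336.4 K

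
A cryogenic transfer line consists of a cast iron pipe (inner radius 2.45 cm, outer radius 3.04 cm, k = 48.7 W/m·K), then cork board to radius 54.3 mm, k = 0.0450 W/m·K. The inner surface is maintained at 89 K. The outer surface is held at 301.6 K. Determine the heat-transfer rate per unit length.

Resistance network (inner→outer):
  R'_cast iron = ln(0.0304/0.0245)/(2πk) = 0.2158/(2π·48.7) = 7.051×10^-4 m·K/W
  R'_cork board = ln(0.0543/0.0304)/(2πk) = 0.5801/(2π·0.0450) = 2.052 m·K/W
ΣR = 7.051×10^-4 + 2.052 = 2.053 m·K/W
Q' = ΔT/ΣR = (89 K − 301.6 K)/2.053 = -104 W/m
(Negative Q' ⇒ heat flows inward; heat gain = 104 W/m.)

Q' = 104 W/m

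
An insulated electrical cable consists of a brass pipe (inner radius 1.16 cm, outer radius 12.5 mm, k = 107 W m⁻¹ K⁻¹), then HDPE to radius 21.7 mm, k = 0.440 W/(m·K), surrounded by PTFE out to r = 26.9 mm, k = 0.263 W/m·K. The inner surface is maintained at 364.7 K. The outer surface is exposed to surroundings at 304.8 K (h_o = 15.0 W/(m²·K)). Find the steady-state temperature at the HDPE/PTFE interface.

Resistance network (inner→outer):
  R'_brass = ln(0.0125/0.0116)/(2πk) = 0.07472/(2π·107) = 1.111×10^-4 m·K/W
  R'_HDPE = ln(0.0217/0.0125)/(2πk) = 0.5516/(2π·0.440) = 0.1995 m·K/W
  R'_PTFE = ln(0.0269/0.0217)/(2πk) = 0.2148/(2π·0.263) = 0.1300 m·K/W
  R'_conv,out = 1/(2πr h) = 1/(2π·0.0269·15.0) = 0.3944 m·K/W
ΣR = 1.111×10^-4 + 0.1995 + 0.1300 + 0.3944 = 0.7240 m·K/W
Q' = ΔT/ΣR = (364.7 K − 304.8 K)/0.7240 = 82.73 W/m
From the inner boundary to the HDPE/PTFE interface, ΣR_partial = 0.1996 m·K/W.
T_interface = T_in − Q'·ΣR_partial = 364.7 K − (82.73)(0.1996) = 348.2 K

T = 348.2 K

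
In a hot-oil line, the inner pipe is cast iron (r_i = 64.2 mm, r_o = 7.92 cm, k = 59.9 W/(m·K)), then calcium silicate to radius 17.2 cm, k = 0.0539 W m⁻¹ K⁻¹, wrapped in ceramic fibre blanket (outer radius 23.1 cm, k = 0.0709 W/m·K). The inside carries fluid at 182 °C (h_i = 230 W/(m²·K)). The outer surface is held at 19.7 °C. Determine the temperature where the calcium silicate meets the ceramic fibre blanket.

Treat each layer as a resistance in series:
  R'_conv,in = 1/(2πr h) = 1/(2π·0.0642·230) = 0.01078 m·K/W
  R'_cast iron = ln(0.0792/0.0642)/(2πk) = 0.2100/(2π·59.9) = 5.579×10^-4 m·K/W
  R'_calcium silicate = ln(0.172/0.0792)/(2πk) = 0.7755/(2π·0.0539) = 2.290 m·K/W
  R'_ceramic fibre blanket = ln(0.231/0.172)/(2πk) = 0.2949/(2π·0.0709) = 0.6620 m·K/W
ΣR = 0.01078 + 5.579×10^-4 + 2.290 + 0.6620 = 2.963 m·K/W
Q' = ΔT/ΣR = (182 °C − 19.7 °C)/2.963 = 54.78 W/m
From the inner boundary to the calcium silicate/ceramic fibre blanket interface, ΣR_partial = 2.301 m·K/W.
T_interface = T_in − Q'·ΣR_partial = 182 °C − (54.78)(2.301) = 56.0 °C

T = 56.0 °C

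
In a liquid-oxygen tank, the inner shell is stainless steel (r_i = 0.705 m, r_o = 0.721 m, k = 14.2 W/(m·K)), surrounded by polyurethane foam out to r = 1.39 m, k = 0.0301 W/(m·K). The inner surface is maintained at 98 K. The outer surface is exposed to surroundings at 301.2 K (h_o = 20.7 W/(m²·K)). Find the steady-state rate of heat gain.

Resistance network (inner→outer):
  R_stainless steel = (1/0.705 − 1/0.721)/(4πk) = 0.03148/(4π·14.2) = 1.764×10^-4 K/W
  R_polyurethane foam = (1/0.721 − 1/1.39)/(4πk) = 0.6675/(4π·0.0301) = 1.765 K/W
  R_conv,out = 1/(4πr²h) = 1/(4π·1.39²·20.7) = 0.001990 K/W
ΣR = 1.764×10^-4 + 1.765 + 0.001990 = 1.767 K/W
Q = ΔT/ΣR = (98 K − 301.2 K)/1.767 = -115 W
(Negative Q ⇒ heat flows inward; heat gain = 115 W.)

Q = 115 W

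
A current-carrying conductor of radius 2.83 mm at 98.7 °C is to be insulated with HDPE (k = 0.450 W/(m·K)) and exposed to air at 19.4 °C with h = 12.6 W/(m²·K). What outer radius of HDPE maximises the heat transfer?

For a cylinder, r_cr = k_ins/h = 0.450/12.6 = 0.0357 m = 3.57 cm

r_cr = 3.57 cm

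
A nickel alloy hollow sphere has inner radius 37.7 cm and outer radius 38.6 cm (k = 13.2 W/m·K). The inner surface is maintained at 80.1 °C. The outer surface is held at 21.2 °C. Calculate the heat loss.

Q = 158 kW

Q = 4πk·ΔT/(1/r₁ − 1/r₂) = 4π × 13.2 × 58.9 / (1/0.377 − 1/0.386) = 1.58×10^5 W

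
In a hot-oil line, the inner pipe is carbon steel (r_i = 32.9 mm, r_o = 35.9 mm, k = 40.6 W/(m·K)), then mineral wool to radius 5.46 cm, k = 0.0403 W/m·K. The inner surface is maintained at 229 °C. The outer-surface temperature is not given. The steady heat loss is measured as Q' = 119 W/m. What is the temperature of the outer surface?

T_out = 31.9 °C

Sum the resistances:
  R'_carbon steel = ln(0.0359/0.0329)/(2πk) = 0.08726/(2π·40.6) = 3.421×10^-4 m·K/W
  R'_mineral wool = ln(0.0546/0.0359)/(2πk) = 0.4193/(2π·0.0403) = 1.656 m·K/W
ΣR = 1.656 m·K/W
ΔT = Q'·ΣR = 119 × 1.656 = 197.1 K
Heat flows outward, so T_out = T_in − ΔT = 229 − 197.1 = 31.9 °C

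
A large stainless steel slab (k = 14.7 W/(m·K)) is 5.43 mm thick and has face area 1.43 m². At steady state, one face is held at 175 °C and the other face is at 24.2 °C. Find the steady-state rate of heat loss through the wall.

Q = 584 kW

Q = kA·ΔT/L = 14.7 × 1.43 × |175 °C − 24.2 °C| / 0.00543 = 5.84×10^5 W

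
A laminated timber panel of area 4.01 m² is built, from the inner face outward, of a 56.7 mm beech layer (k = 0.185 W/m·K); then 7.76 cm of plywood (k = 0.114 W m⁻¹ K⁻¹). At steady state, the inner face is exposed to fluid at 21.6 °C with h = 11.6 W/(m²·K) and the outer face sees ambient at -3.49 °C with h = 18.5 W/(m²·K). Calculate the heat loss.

Q = 89.2 W

Resistance network (inner→outer):
  R_conv,in = 1/(hA) = 1/(11.6·4.01) = 0.02150 K/W
  R_beech = L/(kA) = 0.0567/(0.185·4.01) = 0.07643 K/W
  R_plywood = L/(kA) = 0.0776/(0.114·4.01) = 0.1698 K/W
  R_conv,out = 1/(hA) = 1/(18.5·4.01) = 0.01348 K/W
ΣR = 0.02150 + 0.07643 + 0.1698 + 0.01348 = 0.2812 K/W
Q = ΔT/ΣR = (21.6 °C − -3.49 °C)/0.2812 = 89.2 W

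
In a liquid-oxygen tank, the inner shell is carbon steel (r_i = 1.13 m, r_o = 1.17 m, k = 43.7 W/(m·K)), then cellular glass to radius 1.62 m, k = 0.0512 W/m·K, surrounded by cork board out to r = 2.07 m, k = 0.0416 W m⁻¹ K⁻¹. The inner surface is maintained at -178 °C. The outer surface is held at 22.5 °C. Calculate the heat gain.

Treat each layer as a resistance in series:
  R_carbon steel = (1/1.13 − 1/1.17)/(4πk) = 0.03025/(4π·43.7) = 5.509×10^-5 K/W
  R_cellular glass = (1/1.17 − 1/1.62)/(4πk) = 0.2374/(4π·0.0512) = 0.3690 K/W
  R_cork board = (1/1.62 − 1/2.07)/(4πk) = 0.1342/(4π·0.0416) = 0.2567 K/W
ΣR = 5.509×10^-5 + 0.3690 + 0.2567 = 0.6258 K/W
Q = ΔT/ΣR = (-178 °C − 22.5 °C)/0.6258 = -320 W
(Negative Q ⇒ heat flows inward; heat gain = 320 W.)

Q = 320 W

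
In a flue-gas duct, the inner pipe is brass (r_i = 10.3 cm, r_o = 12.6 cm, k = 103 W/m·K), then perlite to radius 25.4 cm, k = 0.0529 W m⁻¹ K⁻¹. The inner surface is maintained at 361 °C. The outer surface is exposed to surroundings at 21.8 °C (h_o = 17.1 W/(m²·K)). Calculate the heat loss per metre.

Resistance network (inner→outer):
  R'_brass = ln(0.126/0.103)/(2πk) = 0.2016/(2π·103) = 3.114×10^-4 m·K/W
  R'_perlite = ln(0.254/0.126)/(2πk) = 0.7011/(2π·0.0529) = 2.109 m·K/W
  R'_conv,out = 1/(2πr h) = 1/(2π·0.254·17.1) = 0.03664 m·K/W
ΣR = 3.114×10^-4 + 2.109 + 0.03664 = 2.146 m·K/W
Q' = ΔT/ΣR = (361 °C − 21.8 °C)/2.146 = 158 W/m

Q' = 158 W/m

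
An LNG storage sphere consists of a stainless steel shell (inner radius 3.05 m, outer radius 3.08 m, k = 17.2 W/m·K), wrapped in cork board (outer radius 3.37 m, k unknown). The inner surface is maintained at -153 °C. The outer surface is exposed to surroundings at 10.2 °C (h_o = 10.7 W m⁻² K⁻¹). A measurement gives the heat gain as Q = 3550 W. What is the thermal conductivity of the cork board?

ΣR = ΔT/Q = |-153 − 10.2|/3550 = 0.04597 K/W
Known resistances:
  R_stainless steel = (1/3.05 − 1/3.08)/(4πk) = 0.003194/(4π·17.2) = 1.478×10^-5 K/W
  R_conv,out = 1/(4πr²h) = 1/(4π·3.37²·10.7) = 6.549×10^-4 K/W
R_cork board = ΣR − ΣR_known = 0.04597 − 6.697×10^-4 = 0.04530 K/W
(1/r₁−1/r₂)/(4πk) = 0.04530 ⇒ k = 0.02794/(4π·0.04530) = 0.0491 W/m·K

k = 0.0491 W/m·K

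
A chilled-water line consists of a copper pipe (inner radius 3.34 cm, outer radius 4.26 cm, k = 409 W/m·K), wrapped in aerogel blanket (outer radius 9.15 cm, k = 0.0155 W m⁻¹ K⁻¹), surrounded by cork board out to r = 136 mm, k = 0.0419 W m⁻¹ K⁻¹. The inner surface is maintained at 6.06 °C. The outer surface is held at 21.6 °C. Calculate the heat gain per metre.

Q' = 1.66 W/m

Resistance network (inner→outer):
  R'_copper = ln(0.0426/0.0334)/(2πk) = 0.2433/(2π·409) = 9.468×10^-5 m·K/W
  R'_aerogel blanket = ln(0.0915/0.0426)/(2πk) = 0.7645/(2π·0.0155) = 7.850 m·K/W
  R'_cork board = ln(0.136/0.0915)/(2πk) = 0.3963/(2π·0.0419) = 1.505 m·K/W
ΣR = 9.468×10^-5 + 7.850 + 1.505 = 9.355 m·K/W
Q' = ΔT/ΣR = (6.06 °C − 21.6 °C)/9.355 = -1.66 W/m
(Negative Q' ⇒ heat flows inward; heat gain = 1.66 W/m.)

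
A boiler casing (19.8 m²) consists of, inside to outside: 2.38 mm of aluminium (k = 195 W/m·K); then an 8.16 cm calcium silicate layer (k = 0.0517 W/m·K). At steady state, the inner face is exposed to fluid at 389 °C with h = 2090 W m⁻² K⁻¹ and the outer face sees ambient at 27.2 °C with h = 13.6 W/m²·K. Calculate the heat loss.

Resistance network (inner→outer):
  R_conv,in = 1/(hA) = 1/(2090·19.8) = 2.417×10^-5 K/W
  R_aluminium = L/(kA) = 0.00238/(195·19.8) = 6.164×10^-7 K/W
  R_calcium silicate = L/(kA) = 0.0816/(0.0517·19.8) = 0.07971 K/W
  R_conv,out = 1/(hA) = 1/(13.6·19.8) = 0.003714 K/W
ΣR = 2.417×10^-5 + 6.164×10^-7 + 0.07971 + 0.003714 = 0.08345 K/W
Q = ΔT/ΣR = (389 °C − 27.2 °C)/0.08345 = 4340 W

Q = 4340 W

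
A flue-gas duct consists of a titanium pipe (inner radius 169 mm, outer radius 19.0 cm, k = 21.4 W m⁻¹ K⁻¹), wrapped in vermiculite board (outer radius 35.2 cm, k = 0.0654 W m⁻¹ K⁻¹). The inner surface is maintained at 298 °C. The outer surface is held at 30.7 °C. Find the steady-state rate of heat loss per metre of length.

Treat each layer as a resistance in series:
  R'_titanium = ln(0.190/0.169)/(2πk) = 0.1171/(2π·21.4) = 8.711×10^-4 m·K/W
  R'_vermiculite board = ln(0.352/0.190)/(2πk) = 0.6166/(2π·0.0654) = 1.501 m·K/W
ΣR = 8.711×10^-4 + 1.501 = 1.502 m·K/W
Q' = ΔT/ΣR = (298 °C − 30.7 °C)/1.502 = 178 W/m

Q' = 178 W/m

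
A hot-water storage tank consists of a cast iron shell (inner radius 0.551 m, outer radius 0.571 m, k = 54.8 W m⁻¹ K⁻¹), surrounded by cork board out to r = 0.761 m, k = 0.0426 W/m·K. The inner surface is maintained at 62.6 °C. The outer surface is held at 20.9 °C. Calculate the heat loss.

Q = 51.0 W

Treat each layer as a resistance in series:
  R_cast iron = (1/0.551 − 1/0.571)/(4πk) = 0.06357/(4π·54.8) = 9.231×10^-5 K/W
  R_cork board = (1/0.571 − 1/0.761)/(4πk) = 0.4373/(4π·0.0426) = 0.8168 K/W
ΣR = 9.231×10^-5 + 0.8168 = 0.8169 K/W
Q = ΔT/ΣR = (62.6 °C − 20.9 °C)/0.8169 = 51.0 W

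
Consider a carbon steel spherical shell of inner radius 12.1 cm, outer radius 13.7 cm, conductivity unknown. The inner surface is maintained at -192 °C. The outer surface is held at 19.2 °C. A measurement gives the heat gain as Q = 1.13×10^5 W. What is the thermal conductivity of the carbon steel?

ΣR = ΔT/Q = |-192 − 19.2|/1.13×10^5 = 0.001869 K/W
(1/r₁−1/r₂)/(4πk) = 0.001869 ⇒ k = 0.9652/(4π·0.001869) = 41.1 W/m·K

k = 41.1 W/m·K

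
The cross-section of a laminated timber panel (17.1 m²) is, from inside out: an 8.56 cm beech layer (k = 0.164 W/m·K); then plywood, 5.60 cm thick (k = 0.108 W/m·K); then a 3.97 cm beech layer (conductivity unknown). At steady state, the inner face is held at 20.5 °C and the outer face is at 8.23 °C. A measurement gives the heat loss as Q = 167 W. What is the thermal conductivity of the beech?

k = 0.184 W/m·K

ΣR = ΔT/Q = |20.5 − 8.23|/167 = 0.07347 K/W
Known resistances:
  R_beech = L/(kA) = 0.0856/(0.164·17.1) = 0.03052 K/W
  R_plywood = L/(kA) = 0.0560/(0.108·17.1) = 0.03032 K/W
R_beech = ΣR − ΣR_known = 0.07347 − 0.06084 = 0.01263 K/W
L/(kA) = 0.01263 ⇒ k = 0.0397/(0.01263·17.1) = 0.184 W/m·K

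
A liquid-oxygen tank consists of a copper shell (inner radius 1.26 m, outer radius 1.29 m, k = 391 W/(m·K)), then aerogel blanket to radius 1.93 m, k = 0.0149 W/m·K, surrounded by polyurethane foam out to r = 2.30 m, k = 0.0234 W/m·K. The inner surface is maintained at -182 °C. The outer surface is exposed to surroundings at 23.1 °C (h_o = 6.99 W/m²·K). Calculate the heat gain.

Q = 124 W

Treat each layer as a resistance in series:
  R_copper = (1/1.26 − 1/1.29)/(4πk) = 0.01846/(4π·391) = 3.756×10^-6 K/W
  R_aerogel blanket = (1/1.29 − 1/1.93)/(4πk) = 0.2571/(4π·0.0149) = 1.373 K/W
  R_polyurethane foam = (1/1.93 − 1/2.30)/(4πk) = 0.08335/(4π·0.0234) = 0.2835 K/W
  R_conv,out = 1/(4πr²h) = 1/(4π·2.30²·6.99) = 0.002152 K/W
ΣR = 3.756×10^-6 + 1.373 + 0.2835 + 0.002152 = 1.659 K/W
Q = ΔT/ΣR = (-182 °C − 23.1 °C)/1.659 = -124 W
(Negative Q ⇒ heat flows inward; heat gain = 124 W.)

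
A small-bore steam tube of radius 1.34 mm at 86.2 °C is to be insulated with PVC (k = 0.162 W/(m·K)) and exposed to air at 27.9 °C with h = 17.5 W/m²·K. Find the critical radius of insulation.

For a cylinder, r_cr = k_ins/h = 0.162/17.5 = 0.00926 m = 0.926 cm

r_cr = 0.926 cm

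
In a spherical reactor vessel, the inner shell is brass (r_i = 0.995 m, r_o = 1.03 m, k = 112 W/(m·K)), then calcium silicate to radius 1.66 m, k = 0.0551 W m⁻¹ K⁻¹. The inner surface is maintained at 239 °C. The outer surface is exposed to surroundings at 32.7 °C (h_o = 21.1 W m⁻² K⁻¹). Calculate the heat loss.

Q = 387 W

Resistance network (inner→outer):
  R_brass = (1/0.995 − 1/1.03)/(4πk) = 0.03415/(4π·112) = 2.426×10^-5 K/W
  R_calcium silicate = (1/1.03 − 1/1.66)/(4πk) = 0.3685/(4π·0.0551) = 0.5321 K/W
  R_conv,out = 1/(4πr²h) = 1/(4π·1.66²·21.1) = 0.001369 K/W
ΣR = 2.426×10^-5 + 0.5321 + 0.001369 = 0.5335 K/W
Q = ΔT/ΣR = (239 °C − 32.7 °C)/0.5335 = 387 W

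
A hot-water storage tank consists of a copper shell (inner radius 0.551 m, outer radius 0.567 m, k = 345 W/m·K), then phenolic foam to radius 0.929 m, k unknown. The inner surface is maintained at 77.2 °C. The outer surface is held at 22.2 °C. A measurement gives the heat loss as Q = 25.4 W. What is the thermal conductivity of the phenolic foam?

ΣR = ΔT/Q = |77.2 − 22.2|/25.4 = 2.165 K/W
Known resistances:
  R_copper = (1/0.551 − 1/0.567)/(4πk) = 0.05121/(4π·345) = 1.181×10^-5 K/W
R_phenolic foam = ΣR − ΣR_known = 2.165 − 1.181×10^-5 = 2.165 K/W
(1/r₁−1/r₂)/(4πk) = 2.165 ⇒ k = 0.6872/(4π·2.165) = 0.0253 W/m·K

k = 0.0253 W/m·K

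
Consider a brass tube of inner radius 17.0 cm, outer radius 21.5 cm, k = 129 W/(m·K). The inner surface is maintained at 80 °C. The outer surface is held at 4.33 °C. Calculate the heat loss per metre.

Q' = 261 kW/m

Q' = 2πk·ΔT/ln(r₂/r₁) = 2π × 129 × 75.67 / ln(0.215/0.170) = 2.61×10^5 W/m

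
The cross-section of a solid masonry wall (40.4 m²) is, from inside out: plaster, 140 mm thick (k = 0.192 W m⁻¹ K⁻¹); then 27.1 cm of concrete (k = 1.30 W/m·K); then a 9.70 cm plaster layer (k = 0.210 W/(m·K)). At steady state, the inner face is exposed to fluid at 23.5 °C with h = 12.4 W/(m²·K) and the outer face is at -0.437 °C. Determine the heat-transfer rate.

Q = 653 W

Resistance network (inner→outer):
  R_conv,in = 1/(hA) = 1/(12.4·40.4) = 0.001996 K/W
  R_plaster = L/(kA) = 0.140/(0.192·40.4) = 0.01805 K/W
  R_concrete = L/(kA) = 0.271/(1.30·40.4) = 0.005160 K/W
  R_plaster = L/(kA) = 0.0970/(0.210·40.4) = 0.01143 K/W
ΣR = 0.001996 + 0.01805 + 0.005160 + 0.01143 = 0.03664 K/W
Q = ΔT/ΣR = (23.5 °C − -0.437 °C)/0.03664 = 653 W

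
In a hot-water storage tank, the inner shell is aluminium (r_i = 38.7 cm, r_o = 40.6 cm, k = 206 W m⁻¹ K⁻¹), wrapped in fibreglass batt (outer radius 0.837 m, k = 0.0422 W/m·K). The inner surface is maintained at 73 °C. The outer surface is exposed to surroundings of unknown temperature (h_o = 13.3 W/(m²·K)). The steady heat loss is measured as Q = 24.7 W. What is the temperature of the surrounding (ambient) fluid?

T_out = 13.7 °C

Series resistances:
  R_aluminium = (1/0.387 − 1/0.406)/(4πk) = 0.1209/(4π·206) = 4.671×10^-5 K/W
  R_fibreglass batt = (1/0.406 − 1/0.837)/(4πk) = 1.268/(4π·0.0422) = 2.392 K/W
  R_conv,out = 1/(4πr²h) = 1/(4π·0.837²·13.3) = 0.008541 K/W
ΣR = 2.400 K/W
ΔT = Q·ΣR = 24.7 × 2.400 = 59.28 K
Heat flows outward, so T_out = T_in − ΔT = 73 − 59.28 = 13.7 °C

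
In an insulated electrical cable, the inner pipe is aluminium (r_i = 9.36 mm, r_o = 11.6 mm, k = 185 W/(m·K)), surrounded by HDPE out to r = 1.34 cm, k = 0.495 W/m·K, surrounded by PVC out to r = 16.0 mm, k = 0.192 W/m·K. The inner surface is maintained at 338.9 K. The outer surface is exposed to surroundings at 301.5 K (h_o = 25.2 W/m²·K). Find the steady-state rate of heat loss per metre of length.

Series thermal resistances, inner to outer:
  R'_aluminium = ln(0.0116/0.00936)/(2πk) = 0.2146/(2π·185) = 1.846×10^-4 m·K/W
  R'_HDPE = ln(0.0134/0.0116)/(2πk) = 0.1442/(2π·0.495) = 0.04638 m·K/W
  R'_PVC = ln(0.0160/0.0134)/(2πk) = 0.1773/(2π·0.192) = 0.1470 m·K/W
  R'_conv,out = 1/(2πr h) = 1/(2π·0.0160·25.2) = 0.3947 m·K/W
ΣR = 1.846×10^-4 + 0.04638 + 0.1470 + 0.3947 = 0.5883 m·K/W
Q' = ΔT/ΣR = (338.9 K − 301.5 K)/0.5883 = 63.6 W/m

Q' = 63.6 W/m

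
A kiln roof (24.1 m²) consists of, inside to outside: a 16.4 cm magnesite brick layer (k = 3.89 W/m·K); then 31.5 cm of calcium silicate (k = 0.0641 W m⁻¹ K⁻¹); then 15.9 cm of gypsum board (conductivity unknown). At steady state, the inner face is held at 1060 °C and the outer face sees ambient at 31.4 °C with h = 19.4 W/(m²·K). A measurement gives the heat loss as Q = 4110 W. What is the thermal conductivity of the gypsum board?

k = 0.155 W/m·K

ΣR = ΔT/Q = |1060 − 31.4|/4110 = 0.2503 K/W
Known resistances:
  R_magnesite brick = L/(kA) = 0.164/(3.89·24.1) = 0.001749 K/W
  R_calcium silicate = L/(kA) = 0.315/(0.0641·24.1) = 0.2039 K/W
  R_conv,out = 1/(hA) = 1/(19.4·24.1) = 0.002139 K/W
R_gypsum board = ΣR − ΣR_known = 0.2503 − 0.2078 = 0.04250 K/W
L/(kA) = 0.04250 ⇒ k = 0.159/(0.04250·24.1) = 0.155 W/m·K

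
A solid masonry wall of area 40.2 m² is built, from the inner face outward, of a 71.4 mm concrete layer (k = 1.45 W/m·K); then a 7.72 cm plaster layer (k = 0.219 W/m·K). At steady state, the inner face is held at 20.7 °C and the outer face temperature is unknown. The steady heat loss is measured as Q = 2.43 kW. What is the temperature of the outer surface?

T_out = -3.59 °C

Sum the resistances:
  R_concrete = L/(kA) = 0.0714/(1.45·40.2) = 0.001225 K/W
  R_plaster = L/(kA) = 0.0772/(0.219·40.2) = 0.008769 K/W
ΣR = 0.009994 K/W
ΔT = Q·ΣR = 2430 × 0.009994 = 24.29 K
Heat flows outward, so T_out = T_in − ΔT = 20.7 − 24.29 = -3.59 °C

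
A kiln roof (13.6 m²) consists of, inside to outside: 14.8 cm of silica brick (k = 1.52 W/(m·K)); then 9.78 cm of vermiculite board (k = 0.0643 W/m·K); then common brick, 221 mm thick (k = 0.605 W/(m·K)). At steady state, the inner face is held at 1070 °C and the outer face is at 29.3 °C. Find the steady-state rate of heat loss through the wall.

Q = 7.14 kW

Treat each layer as a resistance in series:
  R_silica brick = L/(kA) = 0.148/(1.52·13.6) = 0.007159 K/W
  R_vermiculite board = L/(kA) = 0.0978/(0.0643·13.6) = 0.1118 K/W
  R_common brick = L/(kA) = 0.221/(0.605·13.6) = 0.02686 K/W
ΣR = 0.007159 + 0.1118 + 0.02686 = 0.1458 K/W
Q = ΔT/ΣR = (1070 °C − 29.3 °C)/0.1458 = 7140 W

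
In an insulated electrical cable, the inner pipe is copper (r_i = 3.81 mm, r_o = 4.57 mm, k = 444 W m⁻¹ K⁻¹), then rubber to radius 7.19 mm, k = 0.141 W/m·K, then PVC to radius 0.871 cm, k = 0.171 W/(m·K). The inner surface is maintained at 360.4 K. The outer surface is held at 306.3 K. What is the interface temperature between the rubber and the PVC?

Series thermal resistances, inner to outer:
  R'_copper = ln(0.00457/0.00381)/(2πk) = 0.1819/(2π·444) = 6.520×10^-5 m·K/W
  R'_rubber = ln(0.00719/0.00457)/(2πk) = 0.4532/(2π·0.141) = 0.5115 m·K/W
  R'_PVC = ln(0.00871/0.00719)/(2πk) = 0.1918/(2π·0.171) = 0.1785 m·K/W
ΣR = 6.520×10^-5 + 0.5115 + 0.1785 = 0.6901 m·K/W
Q' = ΔT/ΣR = (360.4 K − 306.3 K)/0.6901 = 78.39 W/m
From the inner boundary to the rubber/PVC interface, ΣR_partial = 0.5116 m·K/W.
T_interface = T_in − Q'·ΣR_partial = 360.4 K − (78.39)(0.5116) = 320.3 K

T = 320.3 K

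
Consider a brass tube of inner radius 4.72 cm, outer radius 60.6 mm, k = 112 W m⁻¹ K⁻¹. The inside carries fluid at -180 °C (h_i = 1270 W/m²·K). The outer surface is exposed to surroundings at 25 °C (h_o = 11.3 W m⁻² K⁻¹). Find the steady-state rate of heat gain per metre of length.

Series thermal resistances, inner to outer:
  R'_conv,in = 1/(2πr h) = 1/(2π·0.0472·1270) = 0.002655 m·K/W
  R'_brass = ln(0.0606/0.0472)/(2πk) = 0.2499/(2π·112) = 3.551×10^-4 m·K/W
  R'_conv,out = 1/(2πr h) = 1/(2π·0.0606·11.3) = 0.2324 m·K/W
ΣR = 0.002655 + 3.551×10^-4 + 0.2324 = 0.2354 m·K/W
Q' = ΔT/ΣR = (-180 °C − 25 °C)/0.2354 = -871 W/m
(Negative Q' ⇒ heat flows inward; heat gain = 871 W/m.)

Q' = 871 W/m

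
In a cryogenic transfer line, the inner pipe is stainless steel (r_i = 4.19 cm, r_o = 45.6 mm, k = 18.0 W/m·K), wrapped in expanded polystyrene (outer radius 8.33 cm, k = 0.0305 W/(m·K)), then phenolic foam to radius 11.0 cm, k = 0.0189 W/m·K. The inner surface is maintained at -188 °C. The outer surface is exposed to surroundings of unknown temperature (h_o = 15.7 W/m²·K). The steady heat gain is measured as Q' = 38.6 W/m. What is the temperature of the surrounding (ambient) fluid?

T_out = 27.3 °C

Sum the resistances:
  R'_stainless steel = ln(0.0456/0.0419)/(2πk) = 0.08462/(2π·18.0) = 7.482×10^-4 m·K/W
  R'_expanded polystyrene = ln(0.0833/0.0456)/(2πk) = 0.6025/(2π·0.0305) = 3.144 m·K/W
  R'_phenolic foam = ln(0.110/0.0833)/(2πk) = 0.2780/(2π·0.0189) = 2.341 m·K/W
  R'_conv,out = 1/(2πr h) = 1/(2π·0.110·15.7) = 0.09216 m·K/W
ΣR = 5.578 m·K/W
ΔT = Q'·ΣR = 38.6 × 5.578 = 215.3 K
Heat flows inward, so T_out = T_in + ΔT = -188 + 215.3 = 27.3 °C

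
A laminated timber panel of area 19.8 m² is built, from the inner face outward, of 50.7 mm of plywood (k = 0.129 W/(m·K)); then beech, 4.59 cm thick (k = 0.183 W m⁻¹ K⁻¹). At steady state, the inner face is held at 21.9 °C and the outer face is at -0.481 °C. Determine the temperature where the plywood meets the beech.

Treat each layer as a resistance in series:
  R_plywood = L/(kA) = 0.0507/(0.129·19.8) = 0.01985 K/W
  R_beech = L/(kA) = 0.0459/(0.183·19.8) = 0.01267 K/W
ΣR = 0.01985 + 0.01267 = 0.03252 K/W
Q = ΔT/ΣR = (21.9 °C − -0.481 °C)/0.03252 = 688.2 W
From the inner boundary to the plywood/beech interface, ΣR_partial = 0.01985 K/W.
T_interface = T_in − Q·ΣR_partial = 21.9 °C − (688.2)(0.01985) = 8.24 °C

T = 8.24 °C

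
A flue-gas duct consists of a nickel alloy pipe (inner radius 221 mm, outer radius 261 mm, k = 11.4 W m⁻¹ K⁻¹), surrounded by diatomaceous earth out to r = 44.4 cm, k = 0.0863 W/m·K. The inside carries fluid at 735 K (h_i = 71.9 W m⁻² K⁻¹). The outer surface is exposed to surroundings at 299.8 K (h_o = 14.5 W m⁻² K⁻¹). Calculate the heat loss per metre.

Treat each layer as a resistance in series:
  R'_conv,in = 1/(2πr h) = 1/(2π·0.221·71.9) = 0.01002 m·K/W
  R'_nickel alloy = ln(0.261/0.221)/(2πk) = 0.1664/(2π·11.4) = 0.002323 m·K/W
  R'_diatomaceous earth = ln(0.444/0.261)/(2πk) = 0.5313/(2π·0.0863) = 0.9798 m·K/W
  R'_conv,out = 1/(2πr h) = 1/(2π·0.444·14.5) = 0.02472 m·K/W
ΣR = 0.01002 + 0.002323 + 0.9798 + 0.02472 = 1.017 m·K/W
Q' = ΔT/ΣR = (735 K − 299.8 K)/1.017 = 428 W/m

Q' = 428 W/m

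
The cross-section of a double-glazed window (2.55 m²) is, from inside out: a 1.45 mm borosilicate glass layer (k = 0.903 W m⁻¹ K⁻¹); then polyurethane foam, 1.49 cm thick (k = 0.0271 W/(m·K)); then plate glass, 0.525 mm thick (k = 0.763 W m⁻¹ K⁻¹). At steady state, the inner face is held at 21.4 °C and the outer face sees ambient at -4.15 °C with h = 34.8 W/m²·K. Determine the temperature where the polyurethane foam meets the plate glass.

Resistance network (inner→outer):
  R_borosilicate glass = L/(kA) = 0.00145/(0.903·2.55) = 6.297×10^-4 K/W
  R_polyurethane foam = L/(kA) = 0.0149/(0.0271·2.55) = 0.2156 K/W
  R_plate glass = L/(kA) = 5.25×10^-4/(0.763·2.55) = 2.698×10^-4 K/W
  R_conv,out = 1/(hA) = 1/(34.8·2.55) = 0.01127 K/W
ΣR = 6.297×10^-4 + 0.2156 + 2.698×10^-4 + 0.01127 = 0.2278 K/W
Q = ΔT/ΣR = (21.4 °C − -4.15 °C)/0.2278 = 112.2 W
From the inner boundary to the polyurethane foam/plate glass interface, ΣR_partial = 0.2162 K/W.
T_interface = T_in − Q·ΣR_partial = 21.4 °C − (112.2)(0.2162) = -2.86 °C

T = -2.86 °C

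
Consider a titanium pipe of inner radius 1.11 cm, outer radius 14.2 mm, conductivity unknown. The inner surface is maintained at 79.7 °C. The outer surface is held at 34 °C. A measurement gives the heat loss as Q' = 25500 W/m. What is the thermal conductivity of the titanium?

k = 21.9 W/m·K

ΣR = ΔT/Q' = |79.7 − 34|/25500 = 0.001792 m·K/W
ln(r₂/r₁)/(2πk) = 0.001792 ⇒ k = 0.2463/(2π·0.001792) = 21.9 W/m·K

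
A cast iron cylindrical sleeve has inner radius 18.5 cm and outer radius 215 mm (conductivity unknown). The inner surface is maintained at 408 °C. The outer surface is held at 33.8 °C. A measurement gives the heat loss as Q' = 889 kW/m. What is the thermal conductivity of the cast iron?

k = 56.8 W/m·K

ΣR = ΔT/Q' = |408 − 33.8|/8.89×10^5 = 4.209×10^-4 m·K/W
ln(r₂/r₁)/(2πk) = 4.209×10^-4 ⇒ k = 0.1503/(2π·4.209×10^-4) = 56.8 W/m·K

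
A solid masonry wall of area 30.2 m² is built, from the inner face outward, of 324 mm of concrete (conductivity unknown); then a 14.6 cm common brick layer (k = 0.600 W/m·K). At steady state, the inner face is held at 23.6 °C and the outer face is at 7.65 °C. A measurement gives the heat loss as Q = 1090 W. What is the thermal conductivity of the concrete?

k = 1.63 W/m·K

ΣR = ΔT/Q = |23.6 − 7.65|/1090 = 0.01463 K/W
Known resistances:
  R_common brick = L/(kA) = 0.146/(0.600·30.2) = 0.008057 K/W
R_concrete = ΣR − ΣR_known = 0.01463 − 0.008057 = 0.006573 K/W
L/(kA) = 0.006573 ⇒ k = 0.324/(0.006573·30.2) = 1.63 W/m·K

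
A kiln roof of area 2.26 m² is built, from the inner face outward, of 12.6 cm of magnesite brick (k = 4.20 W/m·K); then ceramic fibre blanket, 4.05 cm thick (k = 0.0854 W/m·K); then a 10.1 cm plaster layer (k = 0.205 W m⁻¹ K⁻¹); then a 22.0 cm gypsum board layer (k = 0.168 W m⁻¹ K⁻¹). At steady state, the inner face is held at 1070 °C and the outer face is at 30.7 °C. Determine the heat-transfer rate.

Q = 1020 W

Resistance network (inner→outer):
  R_magnesite brick = L/(kA) = 0.126/(4.20·2.26) = 0.01327 K/W
  R_ceramic fibre blanket = L/(kA) = 0.0405/(0.0854·2.26) = 0.2098 K/W
  R_plaster = L/(kA) = 0.101/(0.205·2.26) = 0.2180 K/W
  R_gypsum board = L/(kA) = 0.220/(0.168·2.26) = 0.5794 K/W
ΣR = 0.01327 + 0.2098 + 0.2180 + 0.5794 = 1.020 K/W
Q = ΔT/ΣR = (1070 °C − 30.7 °C)/1.020 = 1020 W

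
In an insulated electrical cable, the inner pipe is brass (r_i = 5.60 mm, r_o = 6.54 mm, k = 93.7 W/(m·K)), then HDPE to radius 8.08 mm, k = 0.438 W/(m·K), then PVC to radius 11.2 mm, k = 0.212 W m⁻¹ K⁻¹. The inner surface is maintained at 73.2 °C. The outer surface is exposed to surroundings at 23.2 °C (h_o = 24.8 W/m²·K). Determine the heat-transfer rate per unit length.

Q' = 55.9 W/m

Treat each layer as a resistance in series:
  R'_brass = ln(0.00654/0.00560)/(2πk) = 0.1552/(2π·93.7) = 2.636×10^-4 m·K/W
  R'_HDPE = ln(0.00808/0.00654)/(2πk) = 0.2115/(2π·0.438) = 0.07684 m·K/W
  R'_PVC = ln(0.0112/0.00808)/(2πk) = 0.3265/(2π·0.212) = 0.2451 m·K/W
  R'_conv,out = 1/(2πr h) = 1/(2π·0.0112·24.8) = 0.5730 m·K/W
ΣR = 2.636×10^-4 + 0.07684 + 0.2451 + 0.5730 = 0.8952 m·K/W
Q' = ΔT/ΣR = (73.2 °C − 23.2 °C)/0.8952 = 55.9 W/m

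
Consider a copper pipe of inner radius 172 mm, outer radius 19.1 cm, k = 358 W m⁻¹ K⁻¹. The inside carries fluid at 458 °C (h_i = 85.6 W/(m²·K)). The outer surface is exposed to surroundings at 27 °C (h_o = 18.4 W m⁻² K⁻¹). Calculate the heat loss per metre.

Q' = 7.68 kW/m

Series thermal resistances, inner to outer:
  R'_conv,in = 1/(2πr h) = 1/(2π·0.172·85.6) = 0.01081 m·K/W
  R'_copper = ln(0.191/0.172)/(2πk) = 0.1048/(2π·358) = 4.658×10^-5 m·K/W
  R'_conv,out = 1/(2πr h) = 1/(2π·0.191·18.4) = 0.04529 m·K/W
ΣR = 0.01081 + 4.658×10^-5 + 0.04529 = 0.05615 m·K/W
Q' = ΔT/ΣR = (458 °C − 27 °C)/0.05615 = 7680 W/m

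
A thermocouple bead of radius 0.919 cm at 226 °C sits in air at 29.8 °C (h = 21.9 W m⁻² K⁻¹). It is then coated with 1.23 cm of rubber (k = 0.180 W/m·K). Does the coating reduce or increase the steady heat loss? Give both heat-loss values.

Critical radius for a sphere: r_cr = 2k/h = 0.0164 m = 1.64 cm.
Outer radius after coating: r₂ = 0.00919 + 0.0123 = 0.02149 m.
r₁ < r_cr < r₂: heat loss rises to a maximum at r_cr then falls. Whether the coating helps depends on whether Q(r₂) has dropped back below Q(r₁).
Bare: R = 1/(4πr₁²h) = 43.02 K/W; Q = 196.2/43.02 = 4.56 W.
Coated: R = R_cond + R_conv = 35.40 K/W; Q = 196.2/35.40 = 5.54 W.

increases: 4.56 → 5.54 W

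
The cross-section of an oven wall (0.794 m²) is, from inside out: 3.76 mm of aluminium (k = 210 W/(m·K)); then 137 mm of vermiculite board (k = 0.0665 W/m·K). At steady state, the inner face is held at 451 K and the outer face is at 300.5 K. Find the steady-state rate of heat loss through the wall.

Series thermal resistances, inner to outer:
  R_aluminium = L/(kA) = 0.00376/(210·0.794) = 2.255×10^-5 K/W
  R_vermiculite board = L/(kA) = 0.137/(0.0665·0.794) = 2.595 K/W
ΣR = 2.255×10^-5 + 2.595 = 2.595 K/W
Q = ΔT/ΣR = (451 K − 300.5 K)/2.595 = 58.0 W

Q = 58.0 W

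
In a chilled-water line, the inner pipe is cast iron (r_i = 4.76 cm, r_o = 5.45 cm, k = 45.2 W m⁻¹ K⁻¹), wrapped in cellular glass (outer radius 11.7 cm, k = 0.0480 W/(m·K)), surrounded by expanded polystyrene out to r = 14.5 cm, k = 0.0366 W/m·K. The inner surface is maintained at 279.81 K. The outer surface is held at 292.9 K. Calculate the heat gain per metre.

Resistance network (inner→outer):
  R'_cast iron = ln(0.0545/0.0476)/(2πk) = 0.1354/(2π·45.2) = 4.766×10^-4 m·K/W
  R'_cellular glass = ln(0.117/0.0545)/(2πk) = 0.7640/(2π·0.0480) = 2.533 m·K/W
  R'_expanded polystyrene = ln(0.145/0.117)/(2πk) = 0.2146/(2π·0.0366) = 0.9330 m·K/W
ΣR = 4.766×10^-4 + 2.533 + 0.9330 = 3.466 m·K/W
Q' = ΔT/ΣR = (279.81 K − 292.9 K)/3.466 = -3.78 W/m
(Negative Q' ⇒ heat flows inward; heat gain = 3.78 W/m.)

Q' = 3.78 W/m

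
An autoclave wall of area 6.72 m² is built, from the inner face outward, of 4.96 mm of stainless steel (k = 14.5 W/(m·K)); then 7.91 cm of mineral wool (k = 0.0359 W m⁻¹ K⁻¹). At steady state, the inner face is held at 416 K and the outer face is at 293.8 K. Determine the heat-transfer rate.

Resistance network (inner→outer):
  R_stainless steel = L/(kA) = 0.00496/(14.5·6.72) = 5.090×10^-5 K/W
  R_mineral wool = L/(kA) = 0.0791/(0.0359·6.72) = 0.3279 K/W
ΣR = 5.090×10^-5 + 0.3279 = 0.3280 K/W
Q = ΔT/ΣR = (416 K − 293.8 K)/0.3280 = 373 W

Q = 373 W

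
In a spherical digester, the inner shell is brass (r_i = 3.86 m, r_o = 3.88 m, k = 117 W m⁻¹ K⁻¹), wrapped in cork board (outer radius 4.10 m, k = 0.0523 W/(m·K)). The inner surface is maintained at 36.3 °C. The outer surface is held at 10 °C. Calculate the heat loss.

Series thermal resistances, inner to outer:
  R_brass = (1/3.86 − 1/3.88)/(4πk) = 0.001335/(4π·117) = 9.083×10^-7 K/W
  R_cork board = (1/3.88 − 1/4.10)/(4πk) = 0.01383/(4π·0.0523) = 0.02104 K/W
ΣR = 9.083×10^-7 + 0.02104 = 0.02104 K/W
Q = ΔT/ΣR = (36.3 °C − 10 °C)/0.02104 = 1250 W

Q = 1250 W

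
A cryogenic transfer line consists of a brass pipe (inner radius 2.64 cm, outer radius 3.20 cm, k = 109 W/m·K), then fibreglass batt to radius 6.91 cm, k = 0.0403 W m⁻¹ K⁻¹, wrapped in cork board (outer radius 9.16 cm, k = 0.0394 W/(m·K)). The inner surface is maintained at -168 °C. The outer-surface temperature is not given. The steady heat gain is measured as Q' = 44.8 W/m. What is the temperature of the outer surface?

Series resistances:
  R'_brass = ln(0.0320/0.0264)/(2πk) = 0.1924/(2π·109) = 2.809×10^-4 m·K/W
  R'_fibreglass batt = ln(0.0691/0.0320)/(2πk) = 0.7698/(2π·0.0403) = 3.040 m·K/W
  R'_cork board = ln(0.0916/0.0691)/(2πk) = 0.2819/(2π·0.0394) = 1.139 m·K/W
ΣR = 4.179 m·K/W
ΔT = Q'·ΣR = 44.8 × 4.179 = 187.2 K
Heat flows inward, so T_out = T_in + ΔT = -168 + 187.2 = 19.2 °C

T_out = 19.2 °C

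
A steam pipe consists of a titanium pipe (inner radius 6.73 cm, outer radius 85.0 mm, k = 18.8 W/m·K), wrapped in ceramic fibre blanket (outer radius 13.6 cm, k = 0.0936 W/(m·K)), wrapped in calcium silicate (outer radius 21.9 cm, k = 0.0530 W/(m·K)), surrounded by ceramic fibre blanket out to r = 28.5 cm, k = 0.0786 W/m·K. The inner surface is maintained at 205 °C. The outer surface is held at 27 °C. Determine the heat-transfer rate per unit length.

Q' = 64.4 W/m

Series thermal resistances, inner to outer:
  R'_titanium = ln(0.0850/0.0673)/(2πk) = 0.2335/(2π·18.8) = 0.001977 m·K/W
  R'_ceramic fibre blanket = ln(0.136/0.0850)/(2πk) = 0.4700/(2π·0.0936) = 0.7992 m·K/W
  R'_calcium silicate = ln(0.219/0.136)/(2πk) = 0.4764/(2π·0.0530) = 1.431 m·K/W
  R'_ceramic fibre blanket = ln(0.285/0.219)/(2πk) = 0.2634/(2π·0.0786) = 0.5334 m·K/W
ΣR = 0.001977 + 0.7992 + 1.431 + 0.5334 = 2.766 m·K/W
Q' = ΔT/ΣR = (205 °C − 27 °C)/2.766 = 64.4 W/m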